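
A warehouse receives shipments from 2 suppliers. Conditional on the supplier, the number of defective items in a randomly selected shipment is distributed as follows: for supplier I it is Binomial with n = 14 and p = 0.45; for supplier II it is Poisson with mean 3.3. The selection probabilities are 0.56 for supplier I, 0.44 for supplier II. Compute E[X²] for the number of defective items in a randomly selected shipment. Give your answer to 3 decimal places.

30.410

For each component E[X²] = Var + (mean)², giving I: 43.155; II: 14.19.
Overall E[X²] = 0.56·43.155 + 0.44·14.19 = 30.4104.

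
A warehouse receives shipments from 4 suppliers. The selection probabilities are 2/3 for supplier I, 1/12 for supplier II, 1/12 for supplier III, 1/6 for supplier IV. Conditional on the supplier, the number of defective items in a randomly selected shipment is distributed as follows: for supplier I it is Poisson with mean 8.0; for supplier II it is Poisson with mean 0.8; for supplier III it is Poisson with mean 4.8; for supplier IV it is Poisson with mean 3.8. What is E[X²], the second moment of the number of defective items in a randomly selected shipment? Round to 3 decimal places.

53.480

For each component E[X²] = Var + (mean)², giving I: 72; II: 1.44; III: 27.84; IV: 18.24.
Overall E[X²] = 0.666667·72 + 0.0833333·1.44 + 0.0833333·27.84 + 0.166667·18.24 = 53.48.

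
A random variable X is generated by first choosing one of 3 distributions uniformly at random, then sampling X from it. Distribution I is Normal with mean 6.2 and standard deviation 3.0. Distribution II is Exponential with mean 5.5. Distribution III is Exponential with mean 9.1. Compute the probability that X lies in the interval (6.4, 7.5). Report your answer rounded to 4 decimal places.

Conditional on each component, P(6.4 < X < 7.5): I: 0.141037; II: 0.0566191; III: 0.0563546.
By total probability, P(6.4 < X < 7.5) = 0.333333·0.141037 + 0.333333·0.0566191 + 0.333333·0.0563546 = 0.0846703.

0.0847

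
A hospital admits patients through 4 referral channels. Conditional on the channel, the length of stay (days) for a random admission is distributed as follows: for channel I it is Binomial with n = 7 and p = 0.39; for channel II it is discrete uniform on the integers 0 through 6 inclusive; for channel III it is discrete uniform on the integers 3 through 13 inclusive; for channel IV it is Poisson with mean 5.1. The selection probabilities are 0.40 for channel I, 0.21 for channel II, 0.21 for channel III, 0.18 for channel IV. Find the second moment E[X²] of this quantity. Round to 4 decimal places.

27.5171

For each component E[X²] = Var + (mean)², giving I: 9.1182; II: 13; III: 74; IV: 31.11.
Overall E[X²] = 0.4·9.1182 + 0.21·13 + 0.21·74 + 0.18·31.11 = 27.5171.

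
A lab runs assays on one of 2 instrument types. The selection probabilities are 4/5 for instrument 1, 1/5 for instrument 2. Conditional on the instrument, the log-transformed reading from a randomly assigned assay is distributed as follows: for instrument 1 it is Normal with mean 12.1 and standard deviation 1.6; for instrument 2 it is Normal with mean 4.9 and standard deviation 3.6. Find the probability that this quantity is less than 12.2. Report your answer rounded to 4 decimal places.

Conditional on each instrument, P(X < 12.2): 1: 0.524918; 2: 0.978709.
By total probability, P(X < 12.2) = 0.8·0.524918 + 0.2·0.978709 = 0.615676.

0.6157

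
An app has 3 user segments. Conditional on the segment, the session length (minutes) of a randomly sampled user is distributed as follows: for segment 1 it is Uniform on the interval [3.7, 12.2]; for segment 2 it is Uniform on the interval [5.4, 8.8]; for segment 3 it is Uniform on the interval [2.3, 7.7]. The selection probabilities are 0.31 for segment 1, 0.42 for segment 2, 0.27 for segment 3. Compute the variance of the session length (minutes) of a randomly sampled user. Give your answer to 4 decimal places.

4.2497

Per component, 1: μ=7.95, E[X²]=69.2233; 2: μ=7.1, E[X²]=51.3733; 3: μ=5, E[X²]=27.43.
E[X] = 0.31·7.95 + 0.42·7.1 + 0.27·5 = 6.7965.
E[X²] = 0.31·69.2233 + 0.42·51.3733 + 0.27·27.43 = 50.4421.
Var(X) = E[X²] − (E[X])² = 50.4421 − 46.1924 = 4.24972.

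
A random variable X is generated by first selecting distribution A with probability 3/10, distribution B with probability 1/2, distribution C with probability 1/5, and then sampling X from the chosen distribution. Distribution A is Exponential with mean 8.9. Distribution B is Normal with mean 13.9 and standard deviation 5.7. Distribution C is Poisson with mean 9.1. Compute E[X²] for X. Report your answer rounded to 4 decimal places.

178.7580

For each component E[X²] = Var + (mean)², giving A: 158.42; B: 225.7; C: 91.91.
Overall E[X²] = 0.3·158.42 + 0.5·225.7 + 0.2·91.91 = 178.758.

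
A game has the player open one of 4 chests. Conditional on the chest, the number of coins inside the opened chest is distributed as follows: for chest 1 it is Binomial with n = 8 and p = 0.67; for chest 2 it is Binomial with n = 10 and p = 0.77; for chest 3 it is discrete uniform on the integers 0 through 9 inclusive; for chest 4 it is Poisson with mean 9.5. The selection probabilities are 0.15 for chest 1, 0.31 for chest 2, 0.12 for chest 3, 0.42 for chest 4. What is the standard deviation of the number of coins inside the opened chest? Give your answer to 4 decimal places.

Per component, 1: μ=5.36, E[X²]=30.4984; 2: μ=7.7, E[X²]=61.061; 3: μ=4.5, E[X²]=28.5; 4: μ=9.5, E[X²]=99.75.
E[X] = 0.15·5.36 + 0.31·7.7 + 0.12·4.5 + 0.42·9.5 = 7.721.
E[X²] = 0.15·30.4984 + 0.31·61.061 + 0.12·28.5 + 0.42·99.75 = 68.8187.
Var(X) = E[X²] − (E[X])² = 68.8187 − 59.6138 = 9.20483.
SD(X) = √9.20483 = 3.03395.

3.0339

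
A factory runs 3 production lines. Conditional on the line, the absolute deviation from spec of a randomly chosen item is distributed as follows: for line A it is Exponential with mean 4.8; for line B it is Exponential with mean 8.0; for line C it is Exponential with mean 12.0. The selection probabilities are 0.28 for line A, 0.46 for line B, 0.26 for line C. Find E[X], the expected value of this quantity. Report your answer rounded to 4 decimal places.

Component means — A: 4.8; B: 8; C: 12.
E[X] = 0.28·4.8 + 0.46·8 + 0.26·12 = 8.144.

8.1440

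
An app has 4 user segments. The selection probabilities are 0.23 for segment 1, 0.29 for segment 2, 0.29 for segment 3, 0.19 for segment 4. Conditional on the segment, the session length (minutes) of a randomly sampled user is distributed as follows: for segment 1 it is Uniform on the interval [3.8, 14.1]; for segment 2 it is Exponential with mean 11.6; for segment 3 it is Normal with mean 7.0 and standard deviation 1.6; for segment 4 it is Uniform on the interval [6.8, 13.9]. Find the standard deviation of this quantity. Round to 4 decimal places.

6.7741

Per component, 1: μ=8.95, E[X²]=88.9433; 2: μ=11.6, E[X²]=269.12; 3: μ=7, E[X²]=51.56; 4: μ=10.35, E[X²]=111.323.
E[X] = 0.23·8.95 + 0.29·11.6 + 0.29·7 + 0.19·10.35 = 9.419.
E[X²] = 0.23·88.9433 + 0.29·269.12 + 0.29·51.56 + 0.19·111.323 = 134.606.
Var(X) = E[X²] − (E[X])² = 134.606 − 88.7176 = 45.888.
SD(X) = √45.888 = 6.77407.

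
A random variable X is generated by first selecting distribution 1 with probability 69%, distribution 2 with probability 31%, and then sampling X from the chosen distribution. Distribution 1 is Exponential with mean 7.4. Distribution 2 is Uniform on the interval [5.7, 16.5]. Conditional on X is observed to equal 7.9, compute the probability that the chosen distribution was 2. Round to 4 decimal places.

Likelihoods f(7.9 | ·): 1: 0.0464654; 2: 0.0925926.
Posterior ∝ prior × likelihood. Numerator for 2: 0.31·0.0925926 = 0.0287037.
Normalizing constant: 0.69·0.0464654 + 0.31·0.0925926 = 0.0607648.
P(2 | observation) = 0.0287037 / 0.0607648 = 0.472374.

0.4724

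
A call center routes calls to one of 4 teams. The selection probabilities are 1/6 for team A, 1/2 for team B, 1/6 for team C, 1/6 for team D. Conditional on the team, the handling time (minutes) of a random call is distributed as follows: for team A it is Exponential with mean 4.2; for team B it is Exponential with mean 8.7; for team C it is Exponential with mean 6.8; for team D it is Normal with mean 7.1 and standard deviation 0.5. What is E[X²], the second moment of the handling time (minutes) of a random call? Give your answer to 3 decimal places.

105.427

For each component E[X²] = Var + (mean)², giving A: 35.28; B: 151.38; C: 92.48; D: 50.66.
Overall E[X²] = 0.166667·35.28 + 0.5·151.38 + 0.166667·92.48 + 0.166667·50.66 = 105.427.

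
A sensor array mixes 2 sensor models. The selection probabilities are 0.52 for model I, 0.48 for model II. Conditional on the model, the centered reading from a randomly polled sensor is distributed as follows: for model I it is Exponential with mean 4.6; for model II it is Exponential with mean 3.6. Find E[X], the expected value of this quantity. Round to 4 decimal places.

4.1200

Component means — I: 4.6; II: 3.6.
E[X] = 0.52·4.6 + 0.48·3.6 = 4.12.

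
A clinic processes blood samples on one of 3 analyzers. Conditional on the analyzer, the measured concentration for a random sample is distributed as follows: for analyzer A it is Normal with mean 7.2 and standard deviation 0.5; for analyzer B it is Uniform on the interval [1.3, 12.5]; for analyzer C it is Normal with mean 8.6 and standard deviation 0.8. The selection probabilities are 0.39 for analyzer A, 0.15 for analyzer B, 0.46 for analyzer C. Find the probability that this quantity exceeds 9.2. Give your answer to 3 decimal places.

Conditional on each analyzer, P(X > 9.2): A: 3.16712e-05; B: 0.294643; C: 0.226627.
By total probability, P(X > 9.2) = 0.39·3.16712e-05 + 0.15·0.294643 + 0.46·0.226627 = 0.148457.

0.148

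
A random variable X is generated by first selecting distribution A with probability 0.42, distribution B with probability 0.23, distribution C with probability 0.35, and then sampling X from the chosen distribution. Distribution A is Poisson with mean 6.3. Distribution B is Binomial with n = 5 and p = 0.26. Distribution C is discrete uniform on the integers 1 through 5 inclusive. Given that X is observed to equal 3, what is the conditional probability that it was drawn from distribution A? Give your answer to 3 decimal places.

Likelihoods P(X=3 | ·): A: 0.0765271; B: 0.0962462; C: 0.2.
Posterior ∝ prior × likelihood. Numerator for A: 0.42·0.0765271 = 0.0321414.
Normalizing constant: 0.42·0.0765271 + 0.23·0.0962462 + 0.35·0.2 = 0.124278.
P(A | observation) = 0.0321414 / 0.124278 = 0.258625.

0.259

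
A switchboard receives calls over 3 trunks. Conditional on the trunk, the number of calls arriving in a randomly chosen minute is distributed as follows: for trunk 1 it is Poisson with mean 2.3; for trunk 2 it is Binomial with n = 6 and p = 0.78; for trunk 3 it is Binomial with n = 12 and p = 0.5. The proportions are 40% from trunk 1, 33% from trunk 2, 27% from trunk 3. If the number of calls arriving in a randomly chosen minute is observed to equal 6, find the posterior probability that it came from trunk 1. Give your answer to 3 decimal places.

0.057

Likelihoods P(X=6 | ·): 1: 0.0206138; 2: 0.2252; 3: 0.225586.
Posterior ∝ prior × likelihood. Numerator for 1: 0.4·0.0206138 = 0.0082455.
Normalizing constant: 0.4·0.0206138 + 0.33·0.2252 + 0.27·0.225586 = 0.14347.
P(1 | observation) = 0.0082455 / 0.14347 = 0.0574721.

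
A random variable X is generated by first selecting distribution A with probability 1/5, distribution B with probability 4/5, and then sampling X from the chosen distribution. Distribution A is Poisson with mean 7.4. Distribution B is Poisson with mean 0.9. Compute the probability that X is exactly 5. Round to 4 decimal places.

0.0242

Conditional on each component, P(X = 5): A: 0.113031; B: 0.00200063.
By total probability, P(X = 5) = 0.2·0.113031 + 0.8·0.00200063 = 0.0242067.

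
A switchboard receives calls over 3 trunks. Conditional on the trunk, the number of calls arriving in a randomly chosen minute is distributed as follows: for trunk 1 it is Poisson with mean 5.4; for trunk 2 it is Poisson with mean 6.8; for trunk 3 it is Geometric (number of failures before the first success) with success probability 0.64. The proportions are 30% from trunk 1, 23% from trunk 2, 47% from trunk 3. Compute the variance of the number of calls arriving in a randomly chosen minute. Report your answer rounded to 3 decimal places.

11.238

Per component, 1: μ=5.4, E[X²]=34.56; 2: μ=6.8, E[X²]=53.04; 3: μ=0.5625, E[X²]=1.19531.
E[X] = 0.3·5.4 + 0.23·6.8 + 0.47·0.5625 = 3.44837.
E[X²] = 0.3·34.56 + 0.23·53.04 + 0.47·1.19531 = 23.129.
Var(X) = E[X²] − (E[X])² = 23.129 − 11.8913 = 11.2377.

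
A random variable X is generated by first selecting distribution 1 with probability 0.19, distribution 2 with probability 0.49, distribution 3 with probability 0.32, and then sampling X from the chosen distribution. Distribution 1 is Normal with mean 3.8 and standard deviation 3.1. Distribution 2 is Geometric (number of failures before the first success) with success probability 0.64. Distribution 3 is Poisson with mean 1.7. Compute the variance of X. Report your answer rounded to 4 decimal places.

4.2474

Per component, 1: μ=3.8, E[X²]=24.05; 2: μ=0.5625, E[X²]=1.19531; 3: μ=1.7, E[X²]=4.59.
E[X] = 0.19·3.8 + 0.49·0.5625 + 0.32·1.7 = 1.54163.
E[X²] = 0.19·24.05 + 0.49·1.19531 + 0.32·4.59 = 6.624.
Var(X) = E[X²] − (E[X])² = 6.624 − 2.37661 = 4.2474.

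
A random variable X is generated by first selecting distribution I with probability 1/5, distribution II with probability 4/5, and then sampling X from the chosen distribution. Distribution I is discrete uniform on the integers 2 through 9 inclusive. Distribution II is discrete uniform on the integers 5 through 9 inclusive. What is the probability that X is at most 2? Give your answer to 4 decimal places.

0.0250

Conditional on each component, P(X ≤ 2): I: 0.125; II: 0.
By total probability, P(X ≤ 2) = 0.2·0.125 + 0.8·0 = 0.025.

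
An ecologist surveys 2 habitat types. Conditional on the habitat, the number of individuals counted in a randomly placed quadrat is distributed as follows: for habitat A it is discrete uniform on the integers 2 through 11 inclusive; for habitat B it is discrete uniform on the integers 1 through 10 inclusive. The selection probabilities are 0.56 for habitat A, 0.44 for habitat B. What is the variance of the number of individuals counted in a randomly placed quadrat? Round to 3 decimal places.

8.496

Per component, A: μ=6.5, E[X²]=50.5; B: μ=5.5, E[X²]=38.5.
E[X] = 0.56·6.5 + 0.44·5.5 = 6.06.
E[X²] = 0.56·50.5 + 0.44·38.5 = 45.22.
Var(X) = E[X²] − (E[X])² = 45.22 − 36.7236 = 8.4964.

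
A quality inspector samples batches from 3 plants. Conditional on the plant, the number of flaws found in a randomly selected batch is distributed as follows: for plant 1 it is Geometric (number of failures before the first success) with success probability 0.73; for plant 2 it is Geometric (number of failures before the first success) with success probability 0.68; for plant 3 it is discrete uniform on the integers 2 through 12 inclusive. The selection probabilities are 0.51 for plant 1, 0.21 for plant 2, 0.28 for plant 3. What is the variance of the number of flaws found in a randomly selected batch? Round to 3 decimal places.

Per component, 1: μ=0.369863, E[X²]=0.64346; 2: μ=0.470588, E[X²]=0.913495; 3: μ=7, E[X²]=59.
E[X] = 0.51·0.369863 + 0.21·0.470588 + 0.28·7 = 2.24745.
E[X²] = 0.51·0.64346 + 0.21·0.913495 + 0.28·59 = 17.04.
Var(X) = E[X²] − (E[X])² = 17.04 − 5.05105 = 11.989.

11.989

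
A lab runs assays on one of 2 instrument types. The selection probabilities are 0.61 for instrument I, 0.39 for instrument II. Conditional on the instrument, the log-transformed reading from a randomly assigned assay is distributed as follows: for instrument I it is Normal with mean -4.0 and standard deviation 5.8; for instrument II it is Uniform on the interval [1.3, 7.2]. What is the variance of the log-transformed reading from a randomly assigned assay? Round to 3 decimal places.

Per component, I: μ=-4, E[X²]=49.64; II: μ=4.25, E[X²]=20.9633.
E[X] = 0.61·-4 + 0.39·4.25 = -0.7825.
E[X²] = 0.61·49.64 + 0.39·20.9633 = 38.4561.
Var(X) = E[X²] − (E[X])² = 38.4561 − 0.612306 = 37.8438.

37.844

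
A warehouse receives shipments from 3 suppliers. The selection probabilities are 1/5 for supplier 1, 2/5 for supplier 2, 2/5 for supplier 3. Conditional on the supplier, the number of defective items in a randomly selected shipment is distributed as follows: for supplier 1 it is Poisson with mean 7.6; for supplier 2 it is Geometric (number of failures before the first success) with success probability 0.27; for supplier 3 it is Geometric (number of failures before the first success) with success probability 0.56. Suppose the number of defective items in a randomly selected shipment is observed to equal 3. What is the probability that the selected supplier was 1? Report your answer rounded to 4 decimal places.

Likelihoods P(X=3 | ·): 1: 0.0366144; 2: 0.105035; 3: 0.047703.
Posterior ∝ prior × likelihood. Numerator for 1: 0.2·0.0366144 = 0.00732287.
Normalizing constant: 0.2·0.0366144 + 0.4·0.105035 + 0.4·0.047703 = 0.0684179.
P(1 | observation) = 0.00732287 / 0.0684179 = 0.107031.

0.1070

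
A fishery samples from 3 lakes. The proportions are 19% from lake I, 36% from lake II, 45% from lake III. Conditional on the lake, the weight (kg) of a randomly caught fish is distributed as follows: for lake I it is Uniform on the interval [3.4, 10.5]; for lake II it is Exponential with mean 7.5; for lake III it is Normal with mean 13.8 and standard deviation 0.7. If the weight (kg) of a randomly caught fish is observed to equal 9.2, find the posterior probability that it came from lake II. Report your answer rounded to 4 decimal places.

Likelihoods f(9.2 | ·): I: 0.140845; II: 0.0391025; III: 2.39109e-10.
Posterior ∝ prior × likelihood. Numerator for II: 0.36·0.0391025 = 0.0140769.
Normalizing constant: 0.19·0.140845 + 0.36·0.0391025 + 0.45·2.39109e-10 = 0.0408375.
P(II | observation) = 0.0140769 / 0.0408375 = 0.344705.

0.3447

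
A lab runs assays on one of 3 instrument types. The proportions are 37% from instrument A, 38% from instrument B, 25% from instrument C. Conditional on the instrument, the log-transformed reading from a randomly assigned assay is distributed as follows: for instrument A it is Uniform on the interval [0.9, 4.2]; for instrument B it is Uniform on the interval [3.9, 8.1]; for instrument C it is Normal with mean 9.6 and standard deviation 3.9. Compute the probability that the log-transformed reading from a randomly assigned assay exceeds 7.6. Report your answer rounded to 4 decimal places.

0.2192

Conditional on each instrument, P(X > 7.6): A: 0; B: 0.119048; C: 0.695962.
By total probability, P(X > 7.6) = 0.37·0 + 0.38·0.119048 + 0.25·0.695962 = 0.219228.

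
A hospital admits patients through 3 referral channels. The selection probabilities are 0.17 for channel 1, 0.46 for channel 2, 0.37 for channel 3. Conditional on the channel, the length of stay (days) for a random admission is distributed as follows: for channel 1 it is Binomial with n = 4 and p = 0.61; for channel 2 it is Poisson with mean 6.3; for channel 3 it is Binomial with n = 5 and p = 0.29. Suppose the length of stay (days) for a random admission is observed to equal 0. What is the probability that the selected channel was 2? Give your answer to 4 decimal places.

0.0118

Likelihoods P(X=0 | ·): 1: 0.0231344; 2: 0.0018363; 3: 0.180423.
Posterior ∝ prior × likelihood. Numerator for 2: 0.46·0.0018363 = 0.0008447.
Normalizing constant: 0.17·0.0231344 + 0.46·0.0018363 + 0.37·0.180423 = 0.071534.
P(2 | observation) = 0.0008447 / 0.071534 = 0.0118084.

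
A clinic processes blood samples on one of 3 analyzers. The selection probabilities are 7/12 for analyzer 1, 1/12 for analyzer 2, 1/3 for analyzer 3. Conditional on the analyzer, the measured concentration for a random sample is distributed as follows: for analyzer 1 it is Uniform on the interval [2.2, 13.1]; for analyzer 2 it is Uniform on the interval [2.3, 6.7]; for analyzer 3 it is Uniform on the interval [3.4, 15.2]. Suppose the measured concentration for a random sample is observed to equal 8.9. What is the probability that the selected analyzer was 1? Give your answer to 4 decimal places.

Likelihoods f(8.9 | ·): 1: 0.0917431; 2: 0; 3: 0.0847458.
Posterior ∝ prior × likelihood. Numerator for 1: 0.583333·0.0917431 = 0.0535168.
Normalizing constant: 0.583333·0.0917431 + 0.0833333·0 + 0.333333·0.0847458 = 0.0817654.
P(1 | observation) = 0.0535168 / 0.0817654 = 0.654517.

0.6545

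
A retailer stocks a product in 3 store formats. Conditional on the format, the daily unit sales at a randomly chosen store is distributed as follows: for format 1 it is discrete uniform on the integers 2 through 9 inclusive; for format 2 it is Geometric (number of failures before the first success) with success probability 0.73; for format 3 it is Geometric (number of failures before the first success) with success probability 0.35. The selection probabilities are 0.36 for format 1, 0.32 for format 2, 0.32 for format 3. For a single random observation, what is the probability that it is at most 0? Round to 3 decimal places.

0.346

Conditional on each format, P(X ≤ 0): 1: 0; 2: 0.73; 3: 0.35.
By total probability, P(X ≤ 0) = 0.36·0 + 0.32·0.73 + 0.32·0.35 = 0.3456.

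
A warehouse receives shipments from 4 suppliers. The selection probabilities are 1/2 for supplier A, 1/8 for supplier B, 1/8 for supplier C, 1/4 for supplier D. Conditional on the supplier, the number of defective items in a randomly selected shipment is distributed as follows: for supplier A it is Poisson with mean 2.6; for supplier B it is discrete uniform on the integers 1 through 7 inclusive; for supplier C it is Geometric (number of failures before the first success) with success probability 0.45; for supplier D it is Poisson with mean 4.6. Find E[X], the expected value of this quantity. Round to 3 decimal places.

Component means — A: 2.6; B: 4; C: 1.22222; D: 4.6.
E[X] = 0.5·2.6 + 0.125·4 + 0.125·1.22222 + 0.25·4.6 = 3.10278.

3.103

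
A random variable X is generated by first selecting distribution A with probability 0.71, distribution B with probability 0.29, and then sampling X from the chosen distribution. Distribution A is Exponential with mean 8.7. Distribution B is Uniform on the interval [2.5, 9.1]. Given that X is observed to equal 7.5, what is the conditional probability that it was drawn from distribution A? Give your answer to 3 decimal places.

Likelihoods f(7.5 | ·): A: 0.0485388; B: 0.151515.
Posterior ∝ prior × likelihood. Numerator for A: 0.71·0.0485388 = 0.0344625.
Normalizing constant: 0.71·0.0485388 + 0.29·0.151515 = 0.0784019.
P(A | observation) = 0.0344625 / 0.0784019 = 0.439562.

0.440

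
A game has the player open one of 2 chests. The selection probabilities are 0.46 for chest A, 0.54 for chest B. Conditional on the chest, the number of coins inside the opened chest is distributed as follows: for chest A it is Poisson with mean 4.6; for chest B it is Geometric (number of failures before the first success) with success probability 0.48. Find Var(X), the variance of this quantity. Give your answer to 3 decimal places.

6.407

Per component, A: μ=4.6, E[X²]=25.76; B: μ=1.08333, E[X²]=3.43056.
E[X] = 0.46·4.6 + 0.54·1.08333 = 2.701.
E[X²] = 0.46·25.76 + 0.54·3.43056 = 13.7021.
Var(X) = E[X²] − (E[X])² = 13.7021 − 7.2954 = 6.4067.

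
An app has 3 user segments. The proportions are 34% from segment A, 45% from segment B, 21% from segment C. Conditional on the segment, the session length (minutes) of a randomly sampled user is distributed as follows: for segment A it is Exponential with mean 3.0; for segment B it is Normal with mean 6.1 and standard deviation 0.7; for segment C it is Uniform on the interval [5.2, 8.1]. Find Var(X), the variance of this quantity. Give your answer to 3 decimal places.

Per component, A: μ=3, E[X²]=18; B: μ=6.1, E[X²]=37.7; C: μ=6.65, E[X²]=44.9233.
E[X] = 0.34·3 + 0.45·6.1 + 0.21·6.65 = 5.1615.
E[X²] = 0.34·18 + 0.45·37.7 + 0.21·44.9233 = 32.5189.
Var(X) = E[X²] − (E[X])² = 32.5189 − 26.6411 = 5.87782.

5.878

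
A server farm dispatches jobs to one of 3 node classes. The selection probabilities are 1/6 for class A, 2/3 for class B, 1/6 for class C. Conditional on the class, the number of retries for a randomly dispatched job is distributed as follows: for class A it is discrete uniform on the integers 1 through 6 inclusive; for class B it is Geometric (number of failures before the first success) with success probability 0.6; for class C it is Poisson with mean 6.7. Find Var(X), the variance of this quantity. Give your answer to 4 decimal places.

Per component, A: μ=3.5, E[X²]=15.1667; B: μ=0.666667, E[X²]=1.55556; C: μ=6.7, E[X²]=51.59.
E[X] = 0.166667·3.5 + 0.666667·0.666667 + 0.166667·6.7 = 2.14444.
E[X²] = 0.166667·15.1667 + 0.666667·1.55556 + 0.166667·51.59 = 12.1631.
Var(X) = E[X²] − (E[X])² = 12.1631 − 4.59864 = 7.56451.

7.5645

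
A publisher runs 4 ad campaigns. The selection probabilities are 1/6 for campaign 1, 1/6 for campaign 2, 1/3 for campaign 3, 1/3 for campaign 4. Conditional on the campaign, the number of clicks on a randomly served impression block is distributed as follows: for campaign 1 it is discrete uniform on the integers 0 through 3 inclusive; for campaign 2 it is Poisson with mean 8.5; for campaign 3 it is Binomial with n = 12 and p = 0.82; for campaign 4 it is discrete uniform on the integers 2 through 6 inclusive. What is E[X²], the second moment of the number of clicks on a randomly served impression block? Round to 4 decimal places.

52.9073

For each component E[X²] = Var + (mean)², giving 1: 3.5; 2: 80.75; 3: 98.5968; 4: 18.
Overall E[X²] = 0.166667·3.5 + 0.166667·80.75 + 0.333333·98.5968 + 0.333333·18 = 52.9073.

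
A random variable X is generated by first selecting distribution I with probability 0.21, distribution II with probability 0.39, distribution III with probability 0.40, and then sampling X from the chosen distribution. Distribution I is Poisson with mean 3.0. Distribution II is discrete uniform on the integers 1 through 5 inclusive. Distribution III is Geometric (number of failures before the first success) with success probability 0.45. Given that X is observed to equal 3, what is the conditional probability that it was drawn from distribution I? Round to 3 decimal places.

0.304

Likelihoods P(X=3 | ·): I: 0.224042; II: 0.2; III: 0.0748688.
Posterior ∝ prior × likelihood. Numerator for I: 0.21·0.224042 = 0.0470488.
Normalizing constant: 0.21·0.224042 + 0.39·0.2 + 0.4·0.0748688 = 0.154996.
P(I | observation) = 0.0470488 / 0.154996 = 0.303548.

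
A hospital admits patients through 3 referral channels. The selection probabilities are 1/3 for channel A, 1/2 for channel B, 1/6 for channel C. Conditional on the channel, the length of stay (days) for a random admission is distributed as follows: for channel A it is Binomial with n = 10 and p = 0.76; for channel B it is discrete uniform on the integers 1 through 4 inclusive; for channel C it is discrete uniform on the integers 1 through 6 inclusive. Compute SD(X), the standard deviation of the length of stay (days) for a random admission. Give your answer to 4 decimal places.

2.6592

Per component, A: μ=7.6, E[X²]=59.584; B: μ=2.5, E[X²]=7.5; C: μ=3.5, E[X²]=15.1667.
E[X] = 0.333333·7.6 + 0.5·2.5 + 0.166667·3.5 = 4.36667.
E[X²] = 0.333333·59.584 + 0.5·7.5 + 0.166667·15.1667 = 26.1391.
Var(X) = E[X²] − (E[X])² = 26.1391 − 19.0678 = 7.07133.
SD(X) = √7.07133 = 2.6592.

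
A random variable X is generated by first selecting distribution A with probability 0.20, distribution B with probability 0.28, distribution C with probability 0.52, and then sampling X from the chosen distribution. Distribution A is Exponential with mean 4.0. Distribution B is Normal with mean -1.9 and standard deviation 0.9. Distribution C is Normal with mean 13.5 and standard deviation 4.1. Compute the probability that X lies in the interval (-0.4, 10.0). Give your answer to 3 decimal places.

Conditional on each component, P(-0.4 < X < 10.0): A: 0.917915; B: 0.0477904; C: 0.196298.
By total probability, P(-0.4 < X < 10.0) = 0.2·0.917915 + 0.28·0.0477904 + 0.52·0.196298 = 0.299039.

0.299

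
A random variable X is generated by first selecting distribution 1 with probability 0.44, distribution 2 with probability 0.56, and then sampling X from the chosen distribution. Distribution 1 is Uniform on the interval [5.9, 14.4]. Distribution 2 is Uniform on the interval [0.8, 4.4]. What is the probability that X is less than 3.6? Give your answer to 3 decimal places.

0.436

Conditional on each component, P(X < 3.6): 1: 0; 2: 0.777778.
By total probability, P(X < 3.6) = 0.44·0 + 0.56·0.777778 = 0.435556.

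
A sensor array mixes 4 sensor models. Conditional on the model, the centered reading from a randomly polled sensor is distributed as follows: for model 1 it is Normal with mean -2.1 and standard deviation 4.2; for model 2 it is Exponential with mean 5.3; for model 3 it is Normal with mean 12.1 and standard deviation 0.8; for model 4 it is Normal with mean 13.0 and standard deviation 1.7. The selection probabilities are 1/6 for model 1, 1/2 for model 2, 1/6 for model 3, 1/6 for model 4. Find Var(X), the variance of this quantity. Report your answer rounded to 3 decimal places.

Per component, 1: μ=-2.1, E[X²]=22.05; 2: μ=5.3, E[X²]=56.18; 3: μ=12.1, E[X²]=147.05; 4: μ=13, E[X²]=171.89.
E[X] = 0.166667·-2.1 + 0.5·5.3 + 0.166667·12.1 + 0.166667·13 = 6.48333.
E[X²] = 0.166667·22.05 + 0.5·56.18 + 0.166667·147.05 + 0.166667·171.89 = 84.9217.
Var(X) = E[X²] − (E[X])² = 84.9217 − 42.0336 = 42.8881.

42.888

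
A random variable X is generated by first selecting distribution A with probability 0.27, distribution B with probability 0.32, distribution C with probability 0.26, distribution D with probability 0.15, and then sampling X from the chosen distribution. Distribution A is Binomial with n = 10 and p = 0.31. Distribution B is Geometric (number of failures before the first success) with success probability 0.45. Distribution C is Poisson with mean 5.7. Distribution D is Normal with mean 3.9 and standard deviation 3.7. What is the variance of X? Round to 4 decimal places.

Per component, A: μ=3.1, E[X²]=11.749; B: μ=1.22222, E[X²]=4.20988; C: μ=5.7, E[X²]=38.19; D: μ=3.9, E[X²]=28.9.
E[X] = 0.27·3.1 + 0.32·1.22222 + 0.26·5.7 + 0.15·3.9 = 3.29511.
E[X²] = 0.27·11.749 + 0.32·4.20988 + 0.26·38.19 + 0.15·28.9 = 18.7838.
Var(X) = E[X²] − (E[X])² = 18.7838 − 10.8578 = 7.92603.

7.9260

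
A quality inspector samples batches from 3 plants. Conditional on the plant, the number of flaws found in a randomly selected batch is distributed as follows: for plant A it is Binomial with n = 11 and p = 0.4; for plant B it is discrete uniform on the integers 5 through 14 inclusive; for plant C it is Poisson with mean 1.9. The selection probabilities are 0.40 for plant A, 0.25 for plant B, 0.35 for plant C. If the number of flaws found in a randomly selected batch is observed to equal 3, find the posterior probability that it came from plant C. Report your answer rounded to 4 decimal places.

0.4576

Likelihoods P(X=3 | ·): A: 0.177367; B: 0; C: 0.170982.
Posterior ∝ prior × likelihood. Numerator for C: 0.35·0.170982 = 0.0598437.
Normalizing constant: 0.4·0.177367 + 0.25·0 + 0.35·0.170982 = 0.130791.
P(C | observation) = 0.0598437 / 0.130791 = 0.457553.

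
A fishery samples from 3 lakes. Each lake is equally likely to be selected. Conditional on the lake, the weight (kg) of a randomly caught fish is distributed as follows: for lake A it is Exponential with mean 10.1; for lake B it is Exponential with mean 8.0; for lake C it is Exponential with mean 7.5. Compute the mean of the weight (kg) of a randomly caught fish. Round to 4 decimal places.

Component means — A: 10.1; B: 8; C: 7.5.
E[X] = 0.333333·10.1 + 0.333333·8 + 0.333333·7.5 = 8.53333.

8.5333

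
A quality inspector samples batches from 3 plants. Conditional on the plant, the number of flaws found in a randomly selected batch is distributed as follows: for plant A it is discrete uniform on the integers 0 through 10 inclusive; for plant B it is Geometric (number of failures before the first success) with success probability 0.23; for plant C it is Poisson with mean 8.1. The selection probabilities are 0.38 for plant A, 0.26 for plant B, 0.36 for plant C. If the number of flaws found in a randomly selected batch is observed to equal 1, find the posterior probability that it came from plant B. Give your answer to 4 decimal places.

Likelihoods P(X=1 | ·): A: 0.0909091; B: 0.1771; C: 0.00245867.
Posterior ∝ prior × likelihood. Numerator for B: 0.26·0.1771 = 0.046046.
Normalizing constant: 0.38·0.0909091 + 0.26·0.1771 + 0.36·0.00245867 = 0.0814766.
P(B | observation) = 0.046046 / 0.0814766 = 0.565144.

0.5651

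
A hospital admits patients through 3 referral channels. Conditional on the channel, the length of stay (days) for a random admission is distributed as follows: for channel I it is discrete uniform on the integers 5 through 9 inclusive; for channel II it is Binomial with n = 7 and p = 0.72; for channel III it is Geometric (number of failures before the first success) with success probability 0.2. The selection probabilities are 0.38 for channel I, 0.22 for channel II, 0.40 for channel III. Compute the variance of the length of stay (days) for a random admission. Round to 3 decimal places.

10.855

Per component, I: μ=7, E[X²]=51; II: μ=5.04, E[X²]=26.8128; III: μ=4, E[X²]=36.
E[X] = 0.38·7 + 0.22·5.04 + 0.4·4 = 5.3688.
E[X²] = 0.38·51 + 0.22·26.8128 + 0.4·36 = 39.6788.
Var(X) = E[X²] − (E[X])² = 39.6788 − 28.824 = 10.8548.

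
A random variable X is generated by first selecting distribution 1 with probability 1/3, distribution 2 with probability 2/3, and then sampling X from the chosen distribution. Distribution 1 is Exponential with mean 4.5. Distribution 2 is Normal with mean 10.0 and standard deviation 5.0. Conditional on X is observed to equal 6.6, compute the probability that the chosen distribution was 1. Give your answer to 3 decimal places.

Likelihoods f(6.6 | ·): 1: 0.0512652; 2: 0.0633186.
Posterior ∝ prior × likelihood. Numerator for 1: 0.333333·0.0512652 = 0.0170884.
Normalizing constant: 0.333333·0.0512652 + 0.666667·0.0633186 = 0.0593008.
P(1 | observation) = 0.0170884 / 0.0593008 = 0.288165.

0.288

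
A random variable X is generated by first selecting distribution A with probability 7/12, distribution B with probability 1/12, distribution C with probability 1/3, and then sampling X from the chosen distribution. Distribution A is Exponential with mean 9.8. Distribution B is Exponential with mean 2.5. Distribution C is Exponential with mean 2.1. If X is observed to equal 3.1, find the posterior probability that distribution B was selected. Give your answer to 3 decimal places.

Likelihoods f(3.1 | ·): A: 0.0743695; B: 0.115754; C: 0.108813.
Posterior ∝ prior × likelihood. Numerator for B: 0.0833333·0.115754 = 0.00964614.
Normalizing constant: 0.583333·0.0743695 + 0.0833333·0.115754 + 0.333333·0.108813 = 0.0892992.
P(B | observation) = 0.00964614 / 0.0892992 = 0.10802.

0.108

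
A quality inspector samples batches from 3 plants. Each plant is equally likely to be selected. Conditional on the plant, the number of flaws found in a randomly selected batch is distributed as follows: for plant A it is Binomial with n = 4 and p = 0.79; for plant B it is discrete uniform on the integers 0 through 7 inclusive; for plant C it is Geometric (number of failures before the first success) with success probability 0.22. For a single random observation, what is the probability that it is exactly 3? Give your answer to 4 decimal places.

Conditional on each plant, P(X = 3): A: 0.414153; B: 0.125; C: 0.104401.
By total probability, P(X = 3) = 0.333333·0.414153 + 0.333333·0.125 + 0.333333·0.104401 = 0.214518.

0.2145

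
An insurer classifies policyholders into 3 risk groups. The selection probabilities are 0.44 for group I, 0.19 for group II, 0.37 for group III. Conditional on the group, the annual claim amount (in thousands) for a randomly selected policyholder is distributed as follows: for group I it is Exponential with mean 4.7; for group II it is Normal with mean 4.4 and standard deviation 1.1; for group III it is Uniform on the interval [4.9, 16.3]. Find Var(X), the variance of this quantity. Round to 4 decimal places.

22.3335

Per component, I: μ=4.7, E[X²]=44.18; II: μ=4.4, E[X²]=20.57; III: μ=10.6, E[X²]=123.19.
E[X] = 0.44·4.7 + 0.19·4.4 + 0.37·10.6 = 6.826.
E[X²] = 0.44·44.18 + 0.19·20.57 + 0.37·123.19 = 68.9278.
Var(X) = E[X²] − (E[X])² = 68.9278 − 46.5943 = 22.3335.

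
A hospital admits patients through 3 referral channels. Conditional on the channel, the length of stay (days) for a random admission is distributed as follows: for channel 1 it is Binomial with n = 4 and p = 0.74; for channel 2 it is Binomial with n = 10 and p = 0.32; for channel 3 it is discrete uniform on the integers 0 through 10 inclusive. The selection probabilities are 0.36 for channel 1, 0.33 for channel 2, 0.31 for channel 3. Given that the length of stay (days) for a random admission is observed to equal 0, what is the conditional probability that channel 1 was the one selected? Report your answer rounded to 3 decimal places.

Likelihoods P(X=0 | ·): 1: 0.00456976; 2: 0.0211392; 3: 0.0909091.
Posterior ∝ prior × likelihood. Numerator for 1: 0.36·0.00456976 = 0.00164511.
Normalizing constant: 0.36·0.00456976 + 0.33·0.0211392 + 0.31·0.0909091 = 0.0368029.
P(1 | observation) = 0.00164511 / 0.0368029 = 0.0447007.

0.045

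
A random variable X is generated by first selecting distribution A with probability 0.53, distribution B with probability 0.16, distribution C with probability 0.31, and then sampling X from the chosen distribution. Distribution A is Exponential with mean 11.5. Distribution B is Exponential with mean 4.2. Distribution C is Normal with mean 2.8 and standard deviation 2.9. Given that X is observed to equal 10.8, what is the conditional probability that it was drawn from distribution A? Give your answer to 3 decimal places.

0.824

Likelihoods f(10.8 | ·): A: 0.0339972; B: 0.0181967; C: 0.00306213.
Posterior ∝ prior × likelihood. Numerator for A: 0.53·0.0339972 = 0.0180185.
Normalizing constant: 0.53·0.0339972 + 0.16·0.0181967 + 0.31·0.00306213 = 0.0218792.
P(A | observation) = 0.0180185 / 0.0218792 = 0.823543.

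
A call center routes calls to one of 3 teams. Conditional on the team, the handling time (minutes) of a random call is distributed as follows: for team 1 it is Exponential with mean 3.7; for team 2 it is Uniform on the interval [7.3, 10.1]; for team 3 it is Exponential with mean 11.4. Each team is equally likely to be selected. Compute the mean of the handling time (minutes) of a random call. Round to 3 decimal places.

7.933

Component means — 1: 3.7; 2: 8.7; 3: 11.4.
E[X] = 0.333333·3.7 + 0.333333·8.7 + 0.333333·11.4 = 7.93333.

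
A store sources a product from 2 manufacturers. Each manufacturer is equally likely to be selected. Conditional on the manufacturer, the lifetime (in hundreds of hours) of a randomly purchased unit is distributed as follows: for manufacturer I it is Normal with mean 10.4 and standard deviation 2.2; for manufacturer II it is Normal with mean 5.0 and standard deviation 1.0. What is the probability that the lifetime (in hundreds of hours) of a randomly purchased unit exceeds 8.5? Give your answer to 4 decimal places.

Conditional on each manufacturer, P(X > 8.5): I: 0.806106; II: 0.000232629.
By total probability, P(X > 8.5) = 0.5·0.806106 + 0.5·0.000232629 = 0.403169.

0.4032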